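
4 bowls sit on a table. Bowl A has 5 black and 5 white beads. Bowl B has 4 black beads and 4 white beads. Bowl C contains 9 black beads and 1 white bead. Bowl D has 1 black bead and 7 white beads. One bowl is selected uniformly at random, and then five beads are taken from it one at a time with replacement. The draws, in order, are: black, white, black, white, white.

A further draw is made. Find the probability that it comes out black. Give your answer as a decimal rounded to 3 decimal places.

The likelihood of the observed sequence under each hypothesis: P(data | bowl A) = (5/10)(5/10)(5/10)(5/10)(5/10) = 0.03125; P(data | bowl B) = (4/8)(4/8)(4/8)(4/8)(4/8) = 0.03125; P(data | bowl C) = (9/10)(1/10)(9/10)(1/10)(1/10) = 0.00081; P(data | bowl D) = (1/8)(7/8)(1/8)(7/8)(7/8) = 0.010468.
Weighting by the prior gives 1/4 · 0.03125 = 0.0078125, 1/4 · 0.03125 = 0.0078125, 1/4 · 0.00081 = 0.0002025, 1/4 · 0.010468 = 0.0026169; with total 0.018444.
Normalising, the posterior is P(bowl A | data) = 0.42357, P(bowl B | data) = 0.42357, P(bowl C | data) = 0.010979, P(bowl D | data) = 0.14188.
The predictive probability is P(black next | data) = (1/2)(0.42357) + (1/2)(0.42357) + (9/10)(0.010979) + (1/8)(0.14188) = 0.45119.

0.451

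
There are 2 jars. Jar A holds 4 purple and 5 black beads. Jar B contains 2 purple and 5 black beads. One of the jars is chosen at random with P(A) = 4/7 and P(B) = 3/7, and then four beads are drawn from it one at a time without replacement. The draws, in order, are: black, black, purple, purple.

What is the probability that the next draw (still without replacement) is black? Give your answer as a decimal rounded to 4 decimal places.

0.7241

For each hypothesis, P(data | H) works out to: P(data | jar A) = (5/9)(4/8)(4/7)(3/6) = 5/63; P(data | jar B) = (5/7)(4/6)(2/5)(1/4) = 1/21.
The prior-weighted likelihoods are 4/7 · 5/63 = 20/441, 3/7 · 1/21 = 1/49; with total 29/441.
Normalising, the posterior is P(jar A | data) = 20/29, P(jar B | data) = 9/29.
The predictive probability is P(black next | data) = (3/5)(20/29) + (1)(9/29) = 21/29.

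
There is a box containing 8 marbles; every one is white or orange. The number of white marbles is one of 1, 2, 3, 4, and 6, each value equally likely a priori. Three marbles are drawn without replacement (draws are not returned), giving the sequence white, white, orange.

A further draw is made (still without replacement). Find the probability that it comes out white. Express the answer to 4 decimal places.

For each hypothesis, P(data | H) works out to: P(data | r = 1) = (1/8)(0/7) = 0; P(data | r = 2) = (2/8)(1/7)(6/6) = 1/28; P(data | r = 3) = (3/8)(2/7)(5/6) = 5/56; P(data | r = 4) = (4/8)(3/7)(4/6) = 1/7; P(data | r = 6) = (6/8)(5/7)(2/6) = 5/28.
Multiplying each by its prior: 1/5 · 0 = 0, 1/5 · 1/28 = 1/140, 1/5 · 5/56 = 1/56, 1/5 · 1/7 = 1/35, 1/5 · 5/28 = 1/28; summing to 5/56.
The posterior is then P(r = 1 | data) = 0, P(r = 2 | data) = 2/25, P(r = 3 | data) = 1/5, P(r = 4 | data) = 8/25, P(r = 6 | data) = 2/5.
The predictive probability is P(white next | data) = (0)(2/25) + (1/5)(1/5) + (2/5)(8/25) + (4/5)(2/5) = 61/125.

0.4880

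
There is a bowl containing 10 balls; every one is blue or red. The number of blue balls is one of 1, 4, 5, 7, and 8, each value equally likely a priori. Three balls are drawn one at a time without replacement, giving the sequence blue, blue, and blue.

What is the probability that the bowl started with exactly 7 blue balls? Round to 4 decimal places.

The likelihood of the observed sequence under each hypothesis: P(data | r = 1) = (1/10)(0/9) = 0; P(data | r = 4) = (4/10)(3/9)(2/8) = 1/30; P(data | r = 5) = (5/10)(4/9)(3/8) = 1/12; P(data | r = 7) = (7/10)(6/9)(5/8) = 7/24; P(data | r = 8) = (8/10)(7/9)(6/8) = 7/15.
Weighting by the prior gives 1/5 · 0 = 0, 1/5 · 1/30 = 1/150, 1/5 · 1/12 = 1/60, 1/5 · 7/24 = 7/120, 1/5 · 7/15 = 7/75; summing to 7/40.
Therefore the posterior P(r = 7 | data) = (7/120) / (7/40) = 1/3.

0.3333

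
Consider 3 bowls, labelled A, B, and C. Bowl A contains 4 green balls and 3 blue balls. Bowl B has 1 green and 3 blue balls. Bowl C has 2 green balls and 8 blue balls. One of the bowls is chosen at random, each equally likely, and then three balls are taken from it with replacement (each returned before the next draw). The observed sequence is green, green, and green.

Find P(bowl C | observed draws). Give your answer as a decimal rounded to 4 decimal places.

0.0381

The likelihood of the observed sequence under each hypothesis: P(data | bowl A) = (4/7)(4/7)(4/7) = 0.18659; P(data | bowl B) = (1/4)(1/4)(1/4) = 0.015625; P(data | bowl C) = (2/10)(2/10)(2/10) = 0.008.
The prior-weighted likelihoods are 1/3 · 0.18659 = 0.062196, 1/3 · 0.015625 = 0.0052083, 1/3 · 0.008 = 0.0026667; with total 0.070071.
By Bayes' rule, P(bowl C | data) = (0.0026667) / (0.070071) = 0.038056.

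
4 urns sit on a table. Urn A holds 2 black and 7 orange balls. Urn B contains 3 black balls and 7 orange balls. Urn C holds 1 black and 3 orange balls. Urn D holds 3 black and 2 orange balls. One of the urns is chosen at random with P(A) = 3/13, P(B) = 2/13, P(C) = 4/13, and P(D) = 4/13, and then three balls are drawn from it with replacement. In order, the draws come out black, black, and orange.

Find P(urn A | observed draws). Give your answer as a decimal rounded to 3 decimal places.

For each hypothesis, P(data | H) works out to: P(data | urn A) = (2/9)(2/9)(7/9) = 0.038409; P(data | urn B) = (3/10)(3/10)(7/10) = 0.063; P(data | urn C) = (1/4)(1/4)(3/4) = 0.046875; P(data | urn D) = (3/5)(3/5)(2/5) = 0.144.
Weighting by the prior gives 3/13 · 0.038409 = 0.0088636, 2/13 · 0.063 = 0.0096923, 4/13 · 0.046875 = 0.014423, 4/13 · 0.144 = 0.044308; these sum to 0.077287.
So P(urn A | data) = (0.0088636) / (0.077287) = 0.11468.

0.115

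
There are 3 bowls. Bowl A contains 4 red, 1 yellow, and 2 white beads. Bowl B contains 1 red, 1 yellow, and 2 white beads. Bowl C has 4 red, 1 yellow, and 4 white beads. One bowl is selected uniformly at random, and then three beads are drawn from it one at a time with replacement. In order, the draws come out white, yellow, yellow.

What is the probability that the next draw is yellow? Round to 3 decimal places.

0.217

Compute the likelihood of the observed sequence for each case: P(data | bowl A) = (2/7)(1/7)(1/7) = 0.0058309; P(data | bowl B) = (2/4)(1/4)(1/4) = 0.03125; P(data | bowl C) = (4/9)(1/9)(1/9) = 0.005487.
Multiplying each by its prior: 1/3 · 0.0058309 = 0.0019436, 1/3 · 0.03125 = 0.010417, 1/3 · 0.005487 = 0.001829; summing to 0.014189.
Dividing through by the total gives posterior P(bowl A | data) = 0.13698, P(bowl B | data) = 0.73412, P(bowl C | data) = 0.1289.
The predictive probability is P(yellow next | data) = (1/7)(0.13698) + (1/4)(0.73412) + (1/9)(0.1289) = 0.21742.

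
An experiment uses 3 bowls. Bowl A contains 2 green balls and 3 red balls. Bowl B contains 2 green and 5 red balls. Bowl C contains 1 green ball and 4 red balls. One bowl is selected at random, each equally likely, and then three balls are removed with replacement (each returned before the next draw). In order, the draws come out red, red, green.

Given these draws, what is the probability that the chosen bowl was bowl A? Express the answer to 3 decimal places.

0.345

Compute the likelihood of the observed sequence for each case: P(data | bowl A) = (3/5)(3/5)(2/5) = 0.144; P(data | bowl B) = (5/7)(5/7)(2/7) = 0.14577; P(data | bowl C) = (4/5)(4/5)(1/5) = 0.128.
Multiplying each by its prior: 1/3 · 0.144 = 0.048, 1/3 · 0.14577 = 0.048591, 1/3 · 0.128 = 0.042667; with total 0.13926.
Therefore the posterior P(bowl A | data) = (0.048) / (0.13926) = 0.34469.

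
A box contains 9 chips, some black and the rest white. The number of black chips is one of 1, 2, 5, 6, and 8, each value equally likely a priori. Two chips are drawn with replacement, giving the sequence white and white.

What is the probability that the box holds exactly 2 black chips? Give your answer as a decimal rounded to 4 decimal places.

Under each hypothesis, the probability of the observed sequence is: P(data | r = 1) = (8/9)(8/9) = 64/81; P(data | r = 2) = (7/9)(7/9) = 49/81; P(data | r = 5) = (4/9)(4/9) = 16/81; P(data | r = 6) = (3/9)(3/9) = 1/9; P(data | r = 8) = (1/9)(1/9) = 1/81.
Weighting by the prior gives 1/5 · 64/81 = 64/405, 1/5 · 49/81 = 49/405, 1/5 · 16/81 = 16/405, 1/5 · 1/9 = 1/45, 1/5 · 1/81 = 1/405; summing to 139/405.
By Bayes' rule, P(r = 2 | data) = (49/405) / (139/405) = 49/139.

0.3525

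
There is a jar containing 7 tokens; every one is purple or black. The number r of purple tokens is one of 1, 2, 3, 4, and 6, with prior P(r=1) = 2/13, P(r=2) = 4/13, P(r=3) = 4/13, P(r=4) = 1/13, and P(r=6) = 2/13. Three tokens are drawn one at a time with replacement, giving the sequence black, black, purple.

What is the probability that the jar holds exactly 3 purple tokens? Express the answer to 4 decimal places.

0.3750

Compute the likelihood of the observed sequence for each case: P(data | r = 1) = (6/7)(6/7)(1/7) = 0.10496; P(data | r = 2) = (5/7)(5/7)(2/7) = 0.14577; P(data | r = 3) = (4/7)(4/7)(3/7) = 0.13994; P(data | r = 4) = (3/7)(3/7)(4/7) = 0.10496; P(data | r = 6) = (1/7)(1/7)(6/7) = 0.017493.
The prior-weighted likelihoods are 2/13 · 0.10496 = 0.016147, 4/13 · 0.14577 = 0.044853, 4/13 · 0.13994 = 0.043059, 1/13 · 0.10496 = 0.0080736, 2/13 · 0.017493 = 0.0026912; summing to 0.11482.
Hence P(r = 3 | data) = (0.043059) / (0.11482) = 0.375.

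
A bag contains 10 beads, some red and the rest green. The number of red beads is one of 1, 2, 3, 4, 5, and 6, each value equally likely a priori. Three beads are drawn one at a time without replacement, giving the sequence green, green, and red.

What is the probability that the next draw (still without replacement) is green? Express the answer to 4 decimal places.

Under each hypothesis, the probability of the observed sequence is: P(data | r = 1) = (9/10)(8/9)(1/8) = 0.1; P(data | r = 2) = (8/10)(7/9)(2/8) = 0.15556; P(data | r = 3) = (7/10)(6/9)(3/8) = 0.175; P(data | r = 4) = (6/10)(5/9)(4/8) = 0.16667; P(data | r = 5) = (5/10)(4/9)(5/8) = 0.13889; P(data | r = 6) = (4/10)(3/9)(6/8) = 0.1.
Weighting by the prior gives 1/6 · 0.1 = 0.016667, 1/6 · 0.15556 = 0.025926, 1/6 · 0.175 = 0.029167, 1/6 · 0.16667 = 0.027778, 1/6 · 0.13889 = 0.023148, 1/6 · 0.1 = 0.016667; summing to 0.13935.
Normalising, the posterior is P(r = 1 | data) = 0.1196, P(r = 2 | data) = 0.18605, P(r = 3 | data) = 0.2093, P(r = 4 | data) = 0.19934, P(r = 5 | data) = 0.16611, P(r = 6 | data) = 0.1196.
Averaging over the posterior, P(green next | data) = (1)(0.1196) + (6/7)(0.18605) + (5/7)(0.2093) + (4/7)(0.19934) + (3/7)(0.16611) + (2/7)(0.1196) = 0.64784.

0.6478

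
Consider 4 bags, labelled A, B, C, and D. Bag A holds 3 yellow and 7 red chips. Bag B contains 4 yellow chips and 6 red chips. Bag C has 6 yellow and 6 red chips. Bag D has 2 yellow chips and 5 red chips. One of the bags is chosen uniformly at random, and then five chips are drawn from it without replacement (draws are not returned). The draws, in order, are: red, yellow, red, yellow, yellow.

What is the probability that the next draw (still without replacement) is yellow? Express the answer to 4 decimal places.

Under each hypothesis, the probability of the observed sequence is: P(data | bag A) = (7/10)(3/9)(6/8)(2/7)(1/6) = 0.0083333; P(data | bag B) = (6/10)(4/9)(5/8)(3/7)(2/6) = 0.02381; P(data | bag C) = (6/12)(6/11)(5/10)(5/9)(4/8) = 0.037879; P(data | bag D) = (5/7)(2/6)(4/5)(1/4)(0/3) = 0.
Weighting by the prior gives 1/4 · 0.0083333 = 0.0020833, 1/4 · 0.02381 = 0.0059524, 1/4 · 0.037879 = 0.0094697, 1/4 · 0 = 0; with total 0.017505.
The posterior is then P(bag A | data) = 0.11901, P(bag B | data) = 0.34003, P(bag C | data) = 0.54096, P(bag D | data) = 0.
The predictive probability is P(yellow next | data) = (0)(0.11901) + (1/5)(0.34003) + (3/7)(0.54096) = 0.29985.

0.2998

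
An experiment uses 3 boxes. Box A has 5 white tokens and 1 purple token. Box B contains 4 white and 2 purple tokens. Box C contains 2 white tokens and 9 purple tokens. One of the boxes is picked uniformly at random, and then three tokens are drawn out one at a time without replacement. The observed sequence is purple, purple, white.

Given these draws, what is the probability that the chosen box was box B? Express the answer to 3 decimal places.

Compute the likelihood of the observed sequence for each case: P(data | box A) = (1/6)(0/5) = 0; P(data | box B) = (2/6)(1/5)(4/4) = 1/15; P(data | box C) = (9/11)(8/10)(2/9) = 8/55.
Weighting by the prior gives 1/3 · 0 = 0, 1/3 · 1/15 = 1/45, 1/3 · 8/55 = 8/165; summing to 7/99.
Hence P(box B | data) = (1/45) / (7/99) = 11/35.

0.314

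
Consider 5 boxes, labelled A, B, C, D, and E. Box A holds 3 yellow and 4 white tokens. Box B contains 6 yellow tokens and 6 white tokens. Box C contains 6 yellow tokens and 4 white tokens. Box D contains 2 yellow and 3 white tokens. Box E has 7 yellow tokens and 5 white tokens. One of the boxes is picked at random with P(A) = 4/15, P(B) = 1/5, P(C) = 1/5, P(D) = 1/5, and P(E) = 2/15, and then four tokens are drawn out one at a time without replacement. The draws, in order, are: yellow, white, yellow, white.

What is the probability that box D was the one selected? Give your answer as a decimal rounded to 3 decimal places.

0.245

For each hypothesis, P(data | H) works out to: P(data | box A) = (3/7)(4/6)(2/5)(3/4) = 0.085714; P(data | box B) = (6/12)(6/11)(5/10)(5/9) = 0.075758; P(data | box C) = (6/10)(4/9)(5/8)(3/7) = 0.071429; P(data | box D) = (2/5)(3/4)(1/3)(2/2) = 0.1; P(data | box E) = (7/12)(5/11)(6/10)(4/9) = 0.070707.
Weighting by the prior gives 4/15 · 0.085714 = 0.022857, 1/5 · 0.075758 = 0.015152, 1/5 · 0.071429 = 0.014286, 1/5 · 0.1 = 0.02, 2/15 · 0.070707 = 0.0094276; with total 0.081722.
By Bayes' rule, P(box D | data) = (0.02) / (0.081722) = 0.24473.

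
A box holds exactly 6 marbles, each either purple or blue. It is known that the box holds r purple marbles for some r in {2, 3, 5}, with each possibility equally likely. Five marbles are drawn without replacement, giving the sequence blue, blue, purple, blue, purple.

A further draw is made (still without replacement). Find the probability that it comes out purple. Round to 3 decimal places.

For each hypothesis, P(data | H) works out to: P(data | r = 2) = (4/6)(3/5)(2/4)(2/3)(1/2) = 1/15; P(data | r = 3) = (3/6)(2/5)(3/4)(1/3)(2/2) = 1/20; P(data | r = 5) = (1/6)(0/5) = 0.
Multiplying each by its prior: 1/3 · 1/15 = 1/45, 1/3 · 1/20 = 1/60, 1/3 · 0 = 0; with total 7/180.
Dividing through by the total gives posterior P(r = 2 | data) = 4/7, P(r = 3 | data) = 3/7, P(r = 5 | data) = 0.
So P(purple next | data) = Σ P(purple next | H) P(H | data) = (0)(4/7) + (1)(3/7) = 3/7.

0.429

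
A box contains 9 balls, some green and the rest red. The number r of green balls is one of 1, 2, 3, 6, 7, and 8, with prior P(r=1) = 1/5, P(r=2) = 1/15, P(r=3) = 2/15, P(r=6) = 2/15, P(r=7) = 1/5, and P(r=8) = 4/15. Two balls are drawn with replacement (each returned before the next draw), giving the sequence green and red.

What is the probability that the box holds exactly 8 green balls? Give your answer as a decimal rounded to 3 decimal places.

The likelihood of the observed sequence under each hypothesis: P(data | r = 1) = (1/9)(8/9) = 0.098765; P(data | r = 2) = (2/9)(7/9) = 0.17284; P(data | r = 3) = (3/9)(6/9) = 0.22222; P(data | r = 6) = (6/9)(3/9) = 0.22222; P(data | r = 7) = (7/9)(2/9) = 0.17284; P(data | r = 8) = (8/9)(1/9) = 0.098765.
Multiplying each by its prior: 1/5 · 0.098765 = 0.019753, 1/15 · 0.17284 = 0.011523, 2/15 · 0.22222 = 0.02963, 2/15 · 0.22222 = 0.02963, 1/5 · 0.17284 = 0.034568, 4/15 · 0.098765 = 0.026337; these sum to 0.15144.
So P(r = 8 | data) = (0.026337) / (0.15144) = 0.17391.

0.174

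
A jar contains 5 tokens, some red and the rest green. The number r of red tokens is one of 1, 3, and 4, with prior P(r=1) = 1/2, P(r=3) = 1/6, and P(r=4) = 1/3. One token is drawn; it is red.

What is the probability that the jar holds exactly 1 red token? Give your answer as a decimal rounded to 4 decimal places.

0.2143

Compute the likelihood of this draw for each case: P(data | r = 1) = (1/5) = 1/5; P(data | r = 3) = (3/5) = 3/5; P(data | r = 4) = (4/5) = 4/5.
The prior-weighted likelihoods are 1/2 · 1/5 = 1/10, 1/6 · 3/5 = 1/10, 1/3 · 4/5 = 4/15; these sum to 7/15.
By Bayes' rule, P(r = 1 | data) = (1/10) / (7/15) = 3/14.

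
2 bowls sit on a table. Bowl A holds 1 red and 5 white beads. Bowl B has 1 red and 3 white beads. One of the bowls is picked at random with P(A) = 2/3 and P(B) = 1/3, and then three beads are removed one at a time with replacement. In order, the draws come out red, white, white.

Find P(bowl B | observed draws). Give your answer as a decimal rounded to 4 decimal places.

Under each hypothesis, the probability of the observed sequence is: P(data | bowl A) = (1/6)(5/6)(5/6) = 0.11574; P(data | bowl B) = (1/4)(3/4)(3/4) = 0.14062.
Weighting by the prior gives 2/3 · 0.11574 = 0.07716, 1/3 · 0.14062 = 0.046875; these sum to 0.12404.
By Bayes' rule, P(bowl B | data) = (0.046875) / (0.12404) = 0.37792.

0.3779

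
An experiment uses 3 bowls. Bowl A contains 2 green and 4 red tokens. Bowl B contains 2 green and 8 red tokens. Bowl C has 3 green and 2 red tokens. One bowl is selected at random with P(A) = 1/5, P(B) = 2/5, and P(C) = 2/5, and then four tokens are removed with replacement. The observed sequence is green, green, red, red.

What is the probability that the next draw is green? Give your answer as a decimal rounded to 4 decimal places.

0.4441

For each hypothesis, P(data | H) works out to: P(data | bowl A) = (2/6)(2/6)(4/6)(4/6) = 0.049383; P(data | bowl B) = (2/10)(2/10)(8/10)(8/10) = 0.0256; P(data | bowl C) = (3/5)(3/5)(2/5)(2/5) = 0.0576.
The prior-weighted likelihoods are 1/5 · 0.049383 = 0.0098765, 2/5 · 0.0256 = 0.01024, 2/5 · 0.0576 = 0.02304; these sum to 0.043157.
Normalising, the posterior is P(bowl A | data) = 0.22885, P(bowl B | data) = 0.23728, P(bowl C | data) = 0.53387.
Averaging over the posterior, P(green next | data) = (1/3)(0.22885) + (1/5)(0.23728) + (3/5)(0.53387) = 0.44406.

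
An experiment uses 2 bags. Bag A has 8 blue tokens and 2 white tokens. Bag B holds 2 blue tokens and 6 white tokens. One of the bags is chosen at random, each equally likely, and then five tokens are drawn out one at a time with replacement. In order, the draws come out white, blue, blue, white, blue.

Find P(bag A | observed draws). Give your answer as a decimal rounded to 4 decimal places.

0.6997

Compute the likelihood of the observed sequence for each case: P(data | bag A) = (2/10)(8/10)(8/10)(2/10)(8/10) = 0.02048; P(data | bag B) = (6/8)(2/8)(2/8)(6/8)(2/8) = 0.0087891.
Weighting by the prior gives 1/2 · 0.02048 = 0.01024, 1/2 · 0.0087891 = 0.0043945; these sum to 0.014635.
Therefore the posterior P(bag A | data) = (0.01024) / (0.014635) = 0.69971.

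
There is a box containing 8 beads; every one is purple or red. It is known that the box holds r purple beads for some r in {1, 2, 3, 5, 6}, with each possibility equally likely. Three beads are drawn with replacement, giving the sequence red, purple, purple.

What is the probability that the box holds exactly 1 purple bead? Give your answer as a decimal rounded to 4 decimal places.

The likelihood of the observed sequence under each hypothesis: P(data | r = 1) = (7/8)(1/8)(1/8) = 0.013672; P(data | r = 2) = (6/8)(2/8)(2/8) = 0.046875; P(data | r = 3) = (5/8)(3/8)(3/8) = 0.087891; P(data | r = 5) = (3/8)(5/8)(5/8) = 0.14648; P(data | r = 6) = (2/8)(6/8)(6/8) = 0.14062.
Multiplying each by its prior: 1/5 · 0.013672 = 0.0027344, 1/5 · 0.046875 = 0.009375, 1/5 · 0.087891 = 0.017578, 1/5 · 0.14648 = 0.029297, 1/5 · 0.14062 = 0.028125; with total 0.087109.
By Bayes' rule, P(r = 1 | data) = (0.0027344) / (0.087109) = 0.03139.

0.0314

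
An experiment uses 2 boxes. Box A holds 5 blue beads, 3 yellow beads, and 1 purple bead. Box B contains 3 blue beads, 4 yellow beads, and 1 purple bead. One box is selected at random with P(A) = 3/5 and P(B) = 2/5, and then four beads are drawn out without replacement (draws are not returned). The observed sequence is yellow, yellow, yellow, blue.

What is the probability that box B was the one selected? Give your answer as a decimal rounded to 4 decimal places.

Under each hypothesis, the probability of the observed sequence is: P(data | box A) = (3/9)(2/8)(1/7)(5/6) = 0.0099206; P(data | box B) = (4/8)(3/7)(2/6)(3/5) = 0.042857.
Multiplying each by its prior: 3/5 · 0.0099206 = 0.0059524, 2/5 · 0.042857 = 0.017143; summing to 0.023095.
By Bayes' rule, P(box B | data) = (0.017143) / (0.023095) = 0.74227.

0.7423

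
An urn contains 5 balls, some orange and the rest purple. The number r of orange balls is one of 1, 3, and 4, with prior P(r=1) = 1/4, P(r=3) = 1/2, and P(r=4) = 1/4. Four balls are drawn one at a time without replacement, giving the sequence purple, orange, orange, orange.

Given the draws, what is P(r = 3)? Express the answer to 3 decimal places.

0.500

Compute the likelihood of the observed sequence for each case: P(data | r = 1) = (4/5)(1/4)(0/3) = 0; P(data | r = 3) = (2/5)(3/4)(2/3)(1/2) = 1/10; P(data | r = 4) = (1/5)(4/4)(3/3)(2/2) = 1/5.
Weighting by the prior gives 1/4 · 0 = 0, 1/2 · 1/10 = 1/20, 1/4 · 1/5 = 1/20; summing to 1/10.
So P(r = 3 | data) = (1/20) / (1/10) = 1/2.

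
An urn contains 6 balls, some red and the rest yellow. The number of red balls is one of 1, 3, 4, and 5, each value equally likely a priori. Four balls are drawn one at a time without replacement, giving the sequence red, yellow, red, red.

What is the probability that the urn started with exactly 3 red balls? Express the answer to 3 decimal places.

0.143

For each hypothesis, P(data | H) works out to: P(data | r = 1) = (1/6)(5/5)(0/4) = 0; P(data | r = 3) = (3/6)(3/5)(2/4)(1/3) = 1/20; P(data | r = 4) = (4/6)(2/5)(3/4)(2/3) = 2/15; P(data | r = 5) = (5/6)(1/5)(4/4)(3/3) = 1/6.
Multiplying each by its prior: 1/4 · 0 = 0, 1/4 · 1/20 = 1/80, 1/4 · 2/15 = 1/30, 1/4 · 1/6 = 1/24; these sum to 7/80.
Therefore the posterior P(r = 3 | data) = (1/80) / (7/80) = 1/7.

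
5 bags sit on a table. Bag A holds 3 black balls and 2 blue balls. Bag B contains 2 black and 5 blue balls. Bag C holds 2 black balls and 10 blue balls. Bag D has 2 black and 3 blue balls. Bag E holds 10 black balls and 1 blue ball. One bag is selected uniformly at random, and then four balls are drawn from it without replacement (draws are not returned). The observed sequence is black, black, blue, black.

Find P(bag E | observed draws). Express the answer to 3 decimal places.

0.476

For each hypothesis, P(data | H) works out to: P(data | bag A) = (3/5)(2/4)(2/3)(1/2) = 1/10; P(data | bag B) = (2/7)(1/6)(5/5)(0/4) = 0; P(data | bag C) = (2/12)(1/11)(10/10)(0/9) = 0; P(data | bag D) = (2/5)(1/4)(3/3)(0/2) = 0; P(data | bag E) = (10/11)(9/10)(1/9)(8/8) = 1/11.
Multiplying each by its prior: 1/5 · 1/10 = 1/50, 1/5 · 0 = 0, 1/5 · 0 = 0, 1/5 · 0 = 0, 1/5 · 1/11 = 1/55; summing to 21/550.
Hence P(bag E | data) = (1/55) / (21/550) = 10/21.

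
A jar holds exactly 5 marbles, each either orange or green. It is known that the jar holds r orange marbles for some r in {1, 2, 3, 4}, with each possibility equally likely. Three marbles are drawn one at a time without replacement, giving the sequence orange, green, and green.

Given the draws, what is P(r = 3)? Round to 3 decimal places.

Compute the likelihood of the observed sequence for each case: P(data | r = 1) = (1/5)(4/4)(3/3) = 1/5; P(data | r = 2) = (2/5)(3/4)(2/3) = 1/5; P(data | r = 3) = (3/5)(2/4)(1/3) = 1/10; P(data | r = 4) = (4/5)(1/4)(0/3) = 0.
Multiplying each by its prior: 1/4 · 1/5 = 1/20, 1/4 · 1/5 = 1/20, 1/4 · 1/10 = 1/40, 1/4 · 0 = 0; summing to 1/8.
So P(r = 3 | data) = (1/40) / (1/8) = 1/5.

0.200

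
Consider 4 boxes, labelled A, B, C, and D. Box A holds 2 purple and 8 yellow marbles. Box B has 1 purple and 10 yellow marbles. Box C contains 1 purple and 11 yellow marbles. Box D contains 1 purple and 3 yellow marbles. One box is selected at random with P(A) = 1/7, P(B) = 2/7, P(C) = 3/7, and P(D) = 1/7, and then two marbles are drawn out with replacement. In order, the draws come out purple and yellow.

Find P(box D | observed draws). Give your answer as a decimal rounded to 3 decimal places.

0.253

The likelihood of the observed sequence under each hypothesis: P(data | box A) = (2/10)(8/10) = 0.16; P(data | box B) = (1/11)(10/11) = 0.082645; P(data | box C) = (1/12)(11/12) = 0.076389; P(data | box D) = (1/4)(3/4) = 0.1875.
Multiplying each by its prior: 1/7 · 0.16 = 0.022857, 2/7 · 0.082645 = 0.023613, 3/7 · 0.076389 = 0.032738, 1/7 · 0.1875 = 0.026786; with total 0.10599.
So P(box D | data) = (0.026786) / (0.10599) = 0.25271.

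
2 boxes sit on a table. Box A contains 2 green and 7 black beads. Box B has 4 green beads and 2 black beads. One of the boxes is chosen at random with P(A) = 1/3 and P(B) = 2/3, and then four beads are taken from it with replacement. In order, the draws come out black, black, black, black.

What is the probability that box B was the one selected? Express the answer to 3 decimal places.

0.063

The likelihood of the observed sequence under each hypothesis: P(data | box A) = (7/9)(7/9)(7/9)(7/9) = 0.36595; P(data | box B) = (2/6)(2/6)(2/6)(2/6) = 0.012346.
The prior-weighted likelihoods are 1/3 · 0.36595 = 0.12198, 2/3 · 0.012346 = 0.0082305; these sum to 0.13021.
Therefore the posterior P(box B | data) = (0.0082305) / (0.13021) = 0.063207.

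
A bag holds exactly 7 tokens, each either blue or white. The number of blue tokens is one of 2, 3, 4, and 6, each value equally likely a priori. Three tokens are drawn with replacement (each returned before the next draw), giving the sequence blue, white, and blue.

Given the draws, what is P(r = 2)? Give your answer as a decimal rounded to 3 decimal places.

The likelihood of the observed sequence under each hypothesis: P(data | r = 2) = (2/7)(5/7)(2/7) = 20/343; P(data | r = 3) = (3/7)(4/7)(3/7) = 36/343; P(data | r = 4) = (4/7)(3/7)(4/7) = 48/343; P(data | r = 6) = (6/7)(1/7)(6/7) = 36/343.
Multiplying each by its prior: 1/4 · 20/343 = 5/343, 1/4 · 36/343 = 9/343, 1/4 · 48/343 = 12/343, 1/4 · 36/343 = 9/343; these sum to 5/49.
Hence P(r = 2 | data) = (5/343) / (5/49) = 1/7.

0.143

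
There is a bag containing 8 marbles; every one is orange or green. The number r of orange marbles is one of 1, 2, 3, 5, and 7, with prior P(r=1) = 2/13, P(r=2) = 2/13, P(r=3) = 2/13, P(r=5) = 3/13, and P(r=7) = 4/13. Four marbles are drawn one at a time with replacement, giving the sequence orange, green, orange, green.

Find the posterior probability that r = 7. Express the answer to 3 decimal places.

Compute the likelihood of the observed sequence for each case: P(data | r = 1) = (1/8)(7/8)(1/8)(7/8) = 0.011963; P(data | r = 2) = (2/8)(6/8)(2/8)(6/8) = 0.035156; P(data | r = 3) = (3/8)(5/8)(3/8)(5/8) = 0.054932; P(data | r = 5) = (5/8)(3/8)(5/8)(3/8) = 0.054932; P(data | r = 7) = (7/8)(1/8)(7/8)(1/8) = 0.011963.
The prior-weighted likelihoods are 2/13 · 0.011963 = 0.0018404, 2/13 · 0.035156 = 0.0054087, 2/13 · 0.054932 = 0.008451, 3/13 · 0.054932 = 0.012677, 4/13 · 0.011963 = 0.0036809; summing to 0.032058.
So P(r = 7 | data) = (0.0036809) / (0.032058) = 0.11482.

0.115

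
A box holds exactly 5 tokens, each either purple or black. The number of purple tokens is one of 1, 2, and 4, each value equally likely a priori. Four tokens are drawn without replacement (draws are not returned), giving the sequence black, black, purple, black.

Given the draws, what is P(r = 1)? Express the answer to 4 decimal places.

0.6667

For each hypothesis, P(data | H) works out to: P(data | r = 1) = (4/5)(3/4)(1/3)(2/2) = 1/5; P(data | r = 2) = (3/5)(2/4)(2/3)(1/2) = 1/10; P(data | r = 4) = (1/5)(0/4) = 0.
Weighting by the prior gives 1/3 · 1/5 = 1/15, 1/3 · 1/10 = 1/30, 1/3 · 0 = 0; with total 1/10.
By Bayes' rule, P(r = 1 | data) = (1/15) / (1/10) = 2/3.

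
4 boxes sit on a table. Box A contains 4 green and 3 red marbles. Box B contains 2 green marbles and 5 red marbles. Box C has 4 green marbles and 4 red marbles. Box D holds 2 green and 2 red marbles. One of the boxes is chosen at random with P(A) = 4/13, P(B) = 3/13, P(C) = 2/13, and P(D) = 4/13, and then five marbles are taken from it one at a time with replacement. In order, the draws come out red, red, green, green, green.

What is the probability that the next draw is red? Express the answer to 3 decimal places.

0.494

Under each hypothesis, the probability of the observed sequence is: P(data | box A) = (3/7)(3/7)(4/7)(4/7)(4/7) = 0.034271; P(data | box B) = (5/7)(5/7)(2/7)(2/7)(2/7) = 0.0119; P(data | box C) = (4/8)(4/8)(4/8)(4/8)(4/8) = 0.03125; P(data | box D) = (2/4)(2/4)(2/4)(2/4)(2/4) = 0.03125.
Weighting by the prior gives 4/13 · 0.034271 = 0.010545, 3/13 · 0.0119 = 0.0027461, 2/13 · 0.03125 = 0.0048077, 4/13 · 0.03125 = 0.0096154; with total 0.027714.
The posterior is then P(box A | data) = 0.38049, P(box B | data) = 0.099087, P(box C | data) = 0.17347, P(box D | data) = 0.34695.
So P(red next | data) = Σ P(red next | H) P(H | data) = (3/7)(0.38049) + (5/7)(0.099087) + (1/2)(0.17347) + (1/2)(0.34695) = 0.49405.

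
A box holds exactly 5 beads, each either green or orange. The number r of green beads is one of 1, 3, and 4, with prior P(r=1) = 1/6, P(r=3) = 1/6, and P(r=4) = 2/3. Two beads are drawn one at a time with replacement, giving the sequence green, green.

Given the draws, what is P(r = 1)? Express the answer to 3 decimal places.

0.014

Under each hypothesis, the probability of the observed sequence is: P(data | r = 1) = (1/5)(1/5) = 1/25; P(data | r = 3) = (3/5)(3/5) = 9/25; P(data | r = 4) = (4/5)(4/5) = 16/25.
Weighting by the prior gives 1/6 · 1/25 = 1/150, 1/6 · 9/25 = 3/50, 2/3 · 16/25 = 32/75; with total 37/75.
By Bayes' rule, P(r = 1 | data) = (1/150) / (37/75) = 1/74.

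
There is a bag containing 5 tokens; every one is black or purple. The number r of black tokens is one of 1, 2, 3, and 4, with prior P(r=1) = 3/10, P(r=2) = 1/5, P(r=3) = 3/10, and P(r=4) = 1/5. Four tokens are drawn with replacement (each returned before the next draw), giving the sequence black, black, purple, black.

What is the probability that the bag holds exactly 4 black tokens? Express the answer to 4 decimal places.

For each hypothesis, P(data | H) works out to: P(data | r = 1) = (1/5)(1/5)(4/5)(1/5) = 0.0064; P(data | r = 2) = (2/5)(2/5)(3/5)(2/5) = 0.0384; P(data | r = 3) = (3/5)(3/5)(2/5)(3/5) = 0.0864; P(data | r = 4) = (4/5)(4/5)(1/5)(4/5) = 0.1024.
Multiplying each by its prior: 3/10 · 0.0064 = 0.00192, 1/5 · 0.0384 = 0.00768, 3/10 · 0.0864 = 0.02592, 1/5 · 0.1024 = 0.02048; with total 0.056.
By Bayes' rule, P(r = 4 | data) = (0.02048) / (0.056) = 0.36571.

0.3657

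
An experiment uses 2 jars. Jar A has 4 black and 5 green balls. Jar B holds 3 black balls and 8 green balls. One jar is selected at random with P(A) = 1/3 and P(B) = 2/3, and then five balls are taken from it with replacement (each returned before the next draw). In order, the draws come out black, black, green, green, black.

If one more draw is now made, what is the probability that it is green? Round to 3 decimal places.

0.631

For each hypothesis, P(data | H) works out to: P(data | jar A) = (4/9)(4/9)(5/9)(5/9)(4/9) = 0.027096; P(data | jar B) = (3/11)(3/11)(8/11)(8/11)(3/11) = 0.01073.
Multiplying each by its prior: 1/3 · 0.027096 = 0.009032, 2/3 · 0.01073 = 0.007153; with total 0.016185.
Normalising, the posterior is P(jar A | data) = 0.55805, P(jar B | data) = 0.44195.
Averaging over the posterior, P(green next | data) = (5/9)(0.55805) + (8/11)(0.44195) = 0.63145.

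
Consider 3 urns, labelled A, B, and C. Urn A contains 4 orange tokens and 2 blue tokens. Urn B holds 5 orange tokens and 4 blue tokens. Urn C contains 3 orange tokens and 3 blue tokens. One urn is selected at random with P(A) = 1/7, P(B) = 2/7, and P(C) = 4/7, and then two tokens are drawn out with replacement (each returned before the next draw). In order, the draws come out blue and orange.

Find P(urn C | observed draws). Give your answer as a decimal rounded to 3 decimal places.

Compute the likelihood of the observed sequence for each case: P(data | urn A) = (2/6)(4/6) = 2/9; P(data | urn B) = (4/9)(5/9) = 20/81; P(data | urn C) = (3/6)(3/6) = 1/4.
The prior-weighted likelihoods are 1/7 · 2/9 = 2/63, 2/7 · 20/81 = 40/567, 4/7 · 1/4 = 1/7; these sum to 139/567.
By Bayes' rule, P(urn C | data) = (1/7) / (139/567) = 81/139.

0.583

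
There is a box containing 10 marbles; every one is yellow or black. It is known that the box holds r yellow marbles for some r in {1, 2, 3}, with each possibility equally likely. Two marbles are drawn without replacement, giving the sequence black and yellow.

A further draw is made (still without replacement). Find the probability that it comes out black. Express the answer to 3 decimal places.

Compute the likelihood of the observed sequence for each case: P(data | r = 1) = (9/10)(1/9) = 1/10; P(data | r = 2) = (8/10)(2/9) = 8/45; P(data | r = 3) = (7/10)(3/9) = 7/30.
Multiplying each by its prior: 1/3 · 1/10 = 1/30, 1/3 · 8/45 = 8/135, 1/3 · 7/30 = 7/90; summing to 23/135.
Normalising, the posterior is P(r = 1 | data) = 9/46, P(r = 2 | data) = 8/23, P(r = 3 | data) = 21/46.
So P(black next | data) = Σ P(black next | H) P(H | data) = (1)(9/46) + (7/8)(8/23) + (3/4)(21/46) = 155/184.

0.842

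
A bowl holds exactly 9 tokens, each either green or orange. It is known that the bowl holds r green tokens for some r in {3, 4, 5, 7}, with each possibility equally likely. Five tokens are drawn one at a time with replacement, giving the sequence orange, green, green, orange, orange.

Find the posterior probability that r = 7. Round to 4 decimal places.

0.0660

For each hypothesis, P(data | H) works out to: P(data | r = 3) = (6/9)(3/9)(3/9)(6/9)(6/9) = 0.032922; P(data | r = 4) = (5/9)(4/9)(4/9)(5/9)(5/9) = 0.03387; P(data | r = 5) = (4/9)(5/9)(5/9)(4/9)(4/9) = 0.027096; P(data | r = 7) = (2/9)(7/9)(7/9)(2/9)(2/9) = 0.0066386.
Multiplying each by its prior: 1/4 · 0.032922 = 0.0082305, 1/4 · 0.03387 = 0.0084675, 1/4 · 0.027096 = 0.006774, 1/4 · 0.0066386 = 0.0016596; with total 0.025132.
So P(r = 7 | data) = (0.0016596) / (0.025132) = 0.066038.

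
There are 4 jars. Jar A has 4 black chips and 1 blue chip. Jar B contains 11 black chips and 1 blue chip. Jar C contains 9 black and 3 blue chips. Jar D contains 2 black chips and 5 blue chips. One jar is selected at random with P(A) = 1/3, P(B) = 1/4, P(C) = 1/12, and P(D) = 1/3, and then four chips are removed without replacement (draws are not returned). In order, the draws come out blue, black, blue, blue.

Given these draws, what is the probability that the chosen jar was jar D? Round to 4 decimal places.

0.9921

For each hypothesis, P(data | H) works out to: P(data | jar A) = (1/5)(4/4)(0/3) = 0; P(data | jar B) = (1/12)(11/11)(0/10) = 0; P(data | jar C) = (3/12)(9/11)(2/10)(1/9) = 0.0045455; P(data | jar D) = (5/7)(2/6)(4/5)(3/4) = 0.14286.
Multiplying each by its prior: 1/3 · 0 = 0, 1/4 · 0 = 0, 1/12 · 0.0045455 = 0.00037879, 1/3 · 0.14286 = 0.047619; these sum to 0.047998.
By Bayes' rule, P(jar D | data) = (0.047619) / (0.047998) = 0.99211.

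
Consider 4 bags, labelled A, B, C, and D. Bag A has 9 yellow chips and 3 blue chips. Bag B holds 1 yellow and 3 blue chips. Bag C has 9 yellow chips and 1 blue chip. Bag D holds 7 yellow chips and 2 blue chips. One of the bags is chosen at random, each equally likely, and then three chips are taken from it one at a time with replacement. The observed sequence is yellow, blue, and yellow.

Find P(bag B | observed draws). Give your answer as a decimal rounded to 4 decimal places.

Under each hypothesis, the probability of the observed sequence is: P(data | bag A) = (9/12)(3/12)(9/12) = 0.14062; P(data | bag B) = (1/4)(3/4)(1/4) = 0.046875; P(data | bag C) = (9/10)(1/10)(9/10) = 0.081; P(data | bag D) = (7/9)(2/9)(7/9) = 0.13443.
Multiplying each by its prior: 1/4 · 0.14062 = 0.035156, 1/4 · 0.046875 = 0.011719, 1/4 · 0.081 = 0.02025, 1/4 · 0.13443 = 0.033608; summing to 0.10073.
By Bayes' rule, P(bag B | data) = (0.011719) / (0.10073) = 0.11634.

0.1163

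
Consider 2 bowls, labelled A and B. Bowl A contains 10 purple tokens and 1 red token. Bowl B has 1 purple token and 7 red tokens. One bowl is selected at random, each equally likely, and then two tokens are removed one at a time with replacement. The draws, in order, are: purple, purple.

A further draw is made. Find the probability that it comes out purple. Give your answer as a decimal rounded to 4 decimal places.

0.8945

For each hypothesis, P(data | H) works out to: P(data | bowl A) = (10/11)(10/11) = 0.82645; P(data | bowl B) = (1/8)(1/8) = 0.015625.
Multiplying each by its prior: 1/2 · 0.82645 = 0.41322, 1/2 · 0.015625 = 0.0078125; summing to 0.42104.
Normalising, the posterior is P(bowl A | data) = 0.98144, P(bowl B | data) = 0.018555.
The predictive probability is P(purple next | data) = (10/11)(0.98144) + (1/8)(0.018555) = 0.89454.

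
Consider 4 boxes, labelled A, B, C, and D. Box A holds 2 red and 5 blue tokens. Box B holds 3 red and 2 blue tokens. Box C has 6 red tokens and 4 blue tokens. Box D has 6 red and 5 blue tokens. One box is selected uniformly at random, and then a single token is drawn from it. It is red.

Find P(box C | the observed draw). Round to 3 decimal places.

For each hypothesis, P(data | H) works out to: P(data | box A) = (2/7) = 2/7; P(data | box B) = (3/5) = 3/5; P(data | box C) = (6/10) = 3/5; P(data | box D) = (6/11) = 6/11.
The prior-weighted likelihoods are 1/4 · 2/7 = 1/14, 1/4 · 3/5 = 3/20, 1/4 · 3/5 = 3/20, 1/4 · 6/11 = 3/22; these sum to 391/770.
So P(box C | data) = (3/20) / (391/770) = 231/782.

0.295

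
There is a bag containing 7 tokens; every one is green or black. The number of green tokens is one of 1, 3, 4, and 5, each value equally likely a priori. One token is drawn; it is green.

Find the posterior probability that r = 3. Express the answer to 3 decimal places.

0.231

The likelihood of this draw under each hypothesis: P(data | r = 1) = (1/7) = 1/7; P(data | r = 3) = (3/7) = 3/7; P(data | r = 4) = (4/7) = 4/7; P(data | r = 5) = (5/7) = 5/7.
Weighting by the prior gives 1/4 · 1/7 = 1/28, 1/4 · 3/7 = 3/28, 1/4 · 4/7 = 1/7, 1/4 · 5/7 = 5/28; with total 13/28.
Therefore the posterior P(r = 3 | data) = (3/28) / (13/28) = 3/13.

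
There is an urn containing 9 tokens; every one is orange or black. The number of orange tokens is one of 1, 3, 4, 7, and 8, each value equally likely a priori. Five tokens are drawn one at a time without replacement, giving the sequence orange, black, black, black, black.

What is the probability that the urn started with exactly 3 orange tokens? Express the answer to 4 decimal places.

0.3333

The likelihood of the observed sequence under each hypothesis: P(data | r = 1) = (1/9)(8/8)(7/7)(6/6)(5/5) = 1/9; P(data | r = 3) = (3/9)(6/8)(5/7)(4/6)(3/5) = 1/14; P(data | r = 4) = (4/9)(5/8)(4/7)(3/6)(2/5) = 2/63; P(data | r = 7) = (7/9)(2/8)(1/7)(0/6) = 0; P(data | r = 8) = (8/9)(1/8)(0/7) = 0.
Weighting by the prior gives 1/5 · 1/9 = 1/45, 1/5 · 1/14 = 1/70, 1/5 · 2/63 = 2/315, 1/5 · 0 = 0, 1/5 · 0 = 0; with total 3/70.
So P(r = 3 | data) = (1/70) / (3/70) = 1/3.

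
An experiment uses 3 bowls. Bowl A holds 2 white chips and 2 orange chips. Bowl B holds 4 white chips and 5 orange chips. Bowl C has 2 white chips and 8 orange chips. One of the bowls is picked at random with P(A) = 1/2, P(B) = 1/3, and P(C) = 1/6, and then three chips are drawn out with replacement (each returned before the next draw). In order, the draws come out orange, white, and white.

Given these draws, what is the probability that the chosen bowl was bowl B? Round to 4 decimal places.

For each hypothesis, P(data | H) works out to: P(data | bowl A) = (2/4)(2/4)(2/4) = 0.125; P(data | bowl B) = (5/9)(4/9)(4/9) = 0.10974; P(data | bowl C) = (8/10)(2/10)(2/10) = 0.032.
Weighting by the prior gives 1/2 · 0.125 = 0.0625, 1/3 · 0.10974 = 0.03658, 1/6 · 0.032 = 0.0053333; these sum to 0.10441.
By Bayes' rule, P(bowl B | data) = (0.03658) / (0.10441) = 0.35034.

0.3503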